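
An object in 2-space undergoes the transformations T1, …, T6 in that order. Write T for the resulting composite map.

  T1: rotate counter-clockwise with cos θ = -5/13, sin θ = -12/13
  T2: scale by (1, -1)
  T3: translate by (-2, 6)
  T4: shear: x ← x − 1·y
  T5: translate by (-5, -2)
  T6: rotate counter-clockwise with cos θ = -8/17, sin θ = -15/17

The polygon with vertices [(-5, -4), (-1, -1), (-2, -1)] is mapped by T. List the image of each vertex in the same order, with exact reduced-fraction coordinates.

image vertices: (28/13, 112/13), (1797/221, 2105/221), (1481/221, 1946/221)

T1 rotate counter-clockwise with cos θ = -5/13, sin θ = -12/13: (-5, -4) → (-23/13, 80/13); (-1, -1) → (-7/13, 17/13); (-2, -1) → (-2/13, 29/13)
T2 scale by (1, -1): (-23/13, 80/13) → (-23/13, -80/13); (-7/13, 17/13) → (-7/13, -17/13); (-2/13, 29/13) → (-2/13, -29/13)
T3 translate by (-2, 6): (-23/13, -80/13) → (-49/13, -2/13); (-7/13, -17/13) → (-33/13, 61/13); (-2/13, -29/13) → (-28/13, 49/13)
T4 shear: x ← x − 1·y: (-49/13, -2/13) → (-47/13, -2/13); (-33/13, 61/13) → (-94/13, 61/13); (-28/13, 49/13) → (-77/13, 49/13)
T5 translate by (-5, -2): (-47/13, -2/13) → (-112/13, -28/13); (-94/13, 61/13) → (-159/13, 35/13); (-77/13, 49/13) → (-142/13, 23/13)
T6 rotate counter-clockwise with cos θ = -8/17, sin θ = -15/17: (-112/13, -28/13) → (28/13, 112/13); (-159/13, 35/13) → (1797/221, 2105/221); (-142/13, 23/13) → (1481/221, 1946/221)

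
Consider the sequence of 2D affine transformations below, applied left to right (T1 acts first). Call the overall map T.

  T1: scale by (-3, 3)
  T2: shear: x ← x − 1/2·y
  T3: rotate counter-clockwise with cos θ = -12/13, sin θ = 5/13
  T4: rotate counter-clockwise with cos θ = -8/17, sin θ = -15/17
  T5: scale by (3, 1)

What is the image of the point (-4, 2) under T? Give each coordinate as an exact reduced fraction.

T1 scale by (-3, 3): (-4, 2) → (12, 6)
T2 shear: x ← x − 1/2·y: (12, 6) → (9, 6)
T3 rotate counter-clockwise with cos θ = -12/13, sin θ = 5/13: (9, 6) → (-138/13, -27/13)
T4 rotate counter-clockwise with cos θ = -8/17, sin θ = -15/17: (-138/13, -27/13) → (699/221, 2286/221)
T5 scale by (3, 1): (699/221, 2286/221) → (2097/221, 2286/221)

T(p) = (2097/221, 2286/221)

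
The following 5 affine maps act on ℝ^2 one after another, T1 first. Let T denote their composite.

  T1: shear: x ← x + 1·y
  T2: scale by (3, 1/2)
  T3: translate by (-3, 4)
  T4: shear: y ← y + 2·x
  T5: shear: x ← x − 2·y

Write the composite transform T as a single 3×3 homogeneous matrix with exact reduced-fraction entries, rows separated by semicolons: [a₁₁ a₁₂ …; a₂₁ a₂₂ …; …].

T1 = [1 1 0; 0 1 0; 0 0 1]
T2·T1 = [3 3 0; 0 1/2 0; 0 0 1]
T3·…·T1 = [3 3 -3; 0 1/2 4; 0 0 1]
T4·…·T1 = [3 3 -3; 6 13/2 -2; 0 0 1]
T5·…·T1 = [-9 -10 1; 6 13/2 -2; 0 0 1]

T = [-9 -10 1; 6 13/2 -2; 0 0 1]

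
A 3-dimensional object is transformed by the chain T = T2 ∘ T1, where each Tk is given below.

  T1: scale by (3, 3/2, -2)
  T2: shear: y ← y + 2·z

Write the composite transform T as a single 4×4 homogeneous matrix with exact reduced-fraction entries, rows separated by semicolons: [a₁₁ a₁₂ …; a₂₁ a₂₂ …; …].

T = [3 0 0 0; 0 3/2 -4 0; 0 0 -2 0; 0 0 0 1]

T1 = [3 0 0 0; 0 3/2 0 0; 0 0 -2 0; 0 0 0 1]
T2·T1 = [3 0 0 0; 0 3/2 -4 0; 0 0 -2 0; 0 0 0 1]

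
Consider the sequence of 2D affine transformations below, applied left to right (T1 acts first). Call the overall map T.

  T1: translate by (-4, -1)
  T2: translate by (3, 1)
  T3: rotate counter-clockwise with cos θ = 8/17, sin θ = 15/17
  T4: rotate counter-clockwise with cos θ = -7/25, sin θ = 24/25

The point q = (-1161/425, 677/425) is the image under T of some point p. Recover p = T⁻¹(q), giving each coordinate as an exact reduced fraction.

p = (4, -1)

T1 = [1 0 -4; 0 1 -1; 0 0 1]
T2·T1 = [1 0 -1; 0 1 0; 0 0 1]
T3·…·T1 = [8/17 -15/17 -8/17; 15/17 8/17 -15/17; 0 0 1]
T4·…·T1 = [-416/425 -87/425 416/425; 87/425 -416/425 -87/425; 0 0 1]
det M = 1; M⁻¹ = [-416/425 87/425 1; -87/425 -416/425 0; 0 0 1]
M⁻¹ · (-1161/425, 677/425)ᵀ = (4, -1)ᵀ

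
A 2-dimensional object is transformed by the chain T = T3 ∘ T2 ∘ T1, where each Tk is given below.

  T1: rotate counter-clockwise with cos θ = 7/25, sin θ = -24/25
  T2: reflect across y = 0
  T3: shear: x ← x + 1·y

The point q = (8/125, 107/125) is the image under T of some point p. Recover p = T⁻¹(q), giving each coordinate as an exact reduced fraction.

p = (3/5, -1)

T1 = [7/25 24/25 0; -24/25 7/25 0; 0 0 1]
T2·T1 = [7/25 24/25 0; 24/25 -7/25 0; 0 0 1]
T3·…·T1 = [31/25 17/25 0; 24/25 -7/25 0; 0 0 1]
det M = -1; M⁻¹ = [7/25 17/25 0; 24/25 -31/25 0; 0 0 1]
M⁻¹ · (8/125, 107/125)ᵀ = (3/5, -1)ᵀ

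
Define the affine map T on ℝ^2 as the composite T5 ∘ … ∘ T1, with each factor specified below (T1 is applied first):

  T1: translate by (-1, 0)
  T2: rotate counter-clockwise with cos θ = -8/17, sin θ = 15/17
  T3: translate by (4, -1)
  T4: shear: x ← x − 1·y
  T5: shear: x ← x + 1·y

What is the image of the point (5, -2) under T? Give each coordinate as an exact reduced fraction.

T1 translate by (-1, 0): (5, -2) → (4, -2)
T2 rotate counter-clockwise with cos θ = -8/17, sin θ = 15/17: (4, -2) → (-2/17, 76/17)
T3 translate by (4, -1): (-2/17, 76/17) → (66/17, 59/17)
T4 shear: x ← x − 1·y: (66/17, 59/17) → (7/17, 59/17)
T5 shear: x ← x + 1·y: (7/17, 59/17) → (66/17, 59/17)

T(p) = (66/17, 59/17)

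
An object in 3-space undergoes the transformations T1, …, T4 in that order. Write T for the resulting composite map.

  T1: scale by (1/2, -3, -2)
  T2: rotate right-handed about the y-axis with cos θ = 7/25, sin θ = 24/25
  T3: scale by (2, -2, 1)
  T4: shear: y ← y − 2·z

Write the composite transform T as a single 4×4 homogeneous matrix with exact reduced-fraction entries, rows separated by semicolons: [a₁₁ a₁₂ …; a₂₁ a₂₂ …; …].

T = [7/25 0 -96/25 0; 24/25 6 28/25 0; -12/25 0 -14/25 0; 0 0 0 1]

T1 = [1/2 0 0 0; 0 -3 0 0; 0 0 -2 0; 0 0 0 1]
T2·T1 = [7/50 0 -48/25 0; 0 -3 0 0; -12/25 0 -14/25 0; 0 0 0 1]
T3·…·T1 = [7/25 0 -96/25 0; 0 6 0 0; -12/25 0 -14/25 0; 0 0 0 1]
T4·…·T1 = [7/25 0 -96/25 0; 24/25 6 28/25 0; -12/25 0 -14/25 0; 0 0 0 1]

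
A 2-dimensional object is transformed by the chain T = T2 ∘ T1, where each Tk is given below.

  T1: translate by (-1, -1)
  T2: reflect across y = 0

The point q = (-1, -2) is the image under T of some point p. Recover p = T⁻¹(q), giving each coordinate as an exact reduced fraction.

p = (0, 3)

T1 = [1 0 -1; 0 1 -1; 0 0 1]
T2·T1 = [1 0 -1; 0 -1 1; 0 0 1]
det M = -1; M⁻¹ = [1 0 1; 0 -1 1; 0 0 1]
M⁻¹ · (-1, -2)ᵀ = (0, 3)ᵀ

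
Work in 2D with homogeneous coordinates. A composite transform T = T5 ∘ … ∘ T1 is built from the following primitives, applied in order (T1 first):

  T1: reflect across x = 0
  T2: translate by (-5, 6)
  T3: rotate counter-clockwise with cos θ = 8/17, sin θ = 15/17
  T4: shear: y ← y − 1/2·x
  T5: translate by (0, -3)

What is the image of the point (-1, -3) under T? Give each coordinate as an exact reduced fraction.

T(p) = (-77/17, -97/34)

T1 reflect across x = 0: (-1, -3) → (1, -3)
T2 translate by (-5, 6): (1, -3) → (-4, 3)
T3 rotate counter-clockwise with cos θ = 8/17, sin θ = 15/17: (-4, 3) → (-77/17, -36/17)
T4 shear: y ← y − 1/2·x: (-77/17, -36/17) → (-77/17, 5/34)
T5 translate by (0, -3): (-77/17, 5/34) → (-77/17, -97/34)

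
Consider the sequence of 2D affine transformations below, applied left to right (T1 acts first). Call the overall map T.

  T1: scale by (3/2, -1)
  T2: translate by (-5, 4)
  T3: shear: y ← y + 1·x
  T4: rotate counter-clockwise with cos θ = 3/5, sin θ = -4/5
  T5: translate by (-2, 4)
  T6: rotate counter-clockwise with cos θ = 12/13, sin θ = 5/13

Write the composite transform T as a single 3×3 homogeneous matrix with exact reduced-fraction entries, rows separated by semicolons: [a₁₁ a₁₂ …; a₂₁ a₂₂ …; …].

T = [267/130 -33/65 -41/5; 69/130 -56/65 23/5; 0 0 1]

T1 = [3/2 0 0; 0 -1 0; 0 0 1]
T2·T1 = [3/2 0 -5; 0 -1 4; 0 0 1]
T3·…·T1 = [3/2 0 -5; 3/2 -1 -1; 0 0 1]
T4·…·T1 = [21/10 -4/5 -19/5; -3/10 -3/5 17/5; 0 0 1]
T5·…·T1 = [21/10 -4/5 -29/5; -3/10 -3/5 37/5; 0 0 1]
T6·…·T1 = [267/130 -33/65 -41/5; 69/130 -56/65 23/5; 0 0 1]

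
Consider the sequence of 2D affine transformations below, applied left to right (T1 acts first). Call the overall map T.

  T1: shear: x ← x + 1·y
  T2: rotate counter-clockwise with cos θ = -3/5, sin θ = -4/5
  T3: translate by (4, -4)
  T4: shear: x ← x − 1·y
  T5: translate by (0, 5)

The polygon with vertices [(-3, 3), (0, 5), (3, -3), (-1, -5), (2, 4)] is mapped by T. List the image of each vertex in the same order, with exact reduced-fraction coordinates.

image vertices: (61/5, -4/5), (16, -6), (19/5, 14/5), (-1/5, 44/5), (74/5, -31/5)

T1 shear: x ← x + 1·y: (-3, 3) → (0, 3); (0, 5) → (5, 5); (3, -3) → (0, -3); (-1, -5) → (-6, -5); (2, 4) → (6, 4)
T2 rotate counter-clockwise with cos θ = -3/5, sin θ = -4/5: (0, 3) → (12/5, -9/5); (5, 5) → (1, -7); (0, -3) → (-12/5, 9/5); (-6, -5) → (-2/5, 39/5); (6, 4) → (-2/5, -36/5)
T3 translate by (4, -4): (12/5, -9/5) → (32/5, -29/5); (1, -7) → (5, -11); (-12/5, 9/5) → (8/5, -11/5); (-2/5, 39/5) → (18/5, 19/5); (-2/5, -36/5) → (18/5, -56/5)
T4 shear: x ← x − 1·y: (32/5, -29/5) → (61/5, -29/5); (5, -11) → (16, -11); (8/5, -11/5) → (19/5, -11/5); (18/5, 19/5) → (-1/5, 19/5); (18/5, -56/5) → (74/5, -56/5)
T5 translate by (0, 5): (61/5, -29/5) → (61/5, -4/5); (16, -11) → (16, -6); (19/5, -11/5) → (19/5, 14/5); (-1/5, 19/5) → (-1/5, 44/5); (74/5, -56/5) → (74/5, -31/5)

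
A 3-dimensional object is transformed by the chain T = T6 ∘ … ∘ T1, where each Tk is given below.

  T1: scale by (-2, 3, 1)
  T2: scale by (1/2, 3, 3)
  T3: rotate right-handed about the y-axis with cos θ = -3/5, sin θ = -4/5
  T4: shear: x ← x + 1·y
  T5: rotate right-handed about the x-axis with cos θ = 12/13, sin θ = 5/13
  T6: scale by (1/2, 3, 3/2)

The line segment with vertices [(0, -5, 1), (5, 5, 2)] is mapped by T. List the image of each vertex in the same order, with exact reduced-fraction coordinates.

T1 scale by (-2, 3, 1): (0, -5, 1) → (0, -15, 1); (5, 5, 2) → (-10, 15, 2)
T2 scale by (1/2, 3, 3): (0, -15, 1) → (0, -45, 3); (-10, 15, 2) → (-5, 45, 6)
T3 rotate right-handed about the y-axis with cos θ = -3/5, sin θ = -4/5: (0, -45, 3) → (-12/5, -45, -9/5); (-5, 45, 6) → (-9/5, 45, -38/5)
T4 shear: x ← x + 1·y: (-12/5, -45, -9/5) → (-237/5, -45, -9/5); (-9/5, 45, -38/5) → (216/5, 45, -38/5)
T5 rotate right-handed about the x-axis with cos θ = 12/13, sin θ = 5/13: (-237/5, -45, -9/5) → (-237/5, -531/13, -1233/65); (216/5, 45, -38/5) → (216/5, 578/13, 669/65)
T6 scale by (1/2, 3, 3/2): (-237/5, -531/13, -1233/65) → (-237/10, -1593/13, -3699/130); (216/5, 578/13, 669/65) → (108/5, 1734/13, 2007/130)

image vertices: (-237/10, -1593/13, -3699/130), (108/5, 1734/13, 2007/130)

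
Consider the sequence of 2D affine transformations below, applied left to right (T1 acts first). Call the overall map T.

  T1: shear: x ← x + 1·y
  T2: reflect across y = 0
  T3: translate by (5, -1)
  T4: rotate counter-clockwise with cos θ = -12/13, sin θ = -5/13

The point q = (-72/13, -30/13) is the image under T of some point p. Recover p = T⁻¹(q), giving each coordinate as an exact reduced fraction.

p = (2, -1)

T1 = [1 1 0; 0 1 0; 0 0 1]
T2·T1 = [1 1 0; 0 -1 0; 0 0 1]
T3·…·T1 = [1 1 5; 0 -1 -1; 0 0 1]
T4·…·T1 = [-12/13 -17/13 -5; -5/13 7/13 -1; 0 0 1]
det M = -1; M⁻¹ = [-7/13 -17/13 -4; -5/13 12/13 -1; 0 0 1]
M⁻¹ · (-72/13, -30/13)ᵀ = (2, -1)ᵀ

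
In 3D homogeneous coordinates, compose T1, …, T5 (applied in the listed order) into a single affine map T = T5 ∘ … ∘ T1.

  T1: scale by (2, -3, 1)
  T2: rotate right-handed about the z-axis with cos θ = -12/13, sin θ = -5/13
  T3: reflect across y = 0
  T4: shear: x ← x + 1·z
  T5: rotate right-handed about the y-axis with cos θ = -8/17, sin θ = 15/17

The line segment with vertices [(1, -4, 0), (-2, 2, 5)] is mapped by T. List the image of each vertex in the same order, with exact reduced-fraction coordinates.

image vertices: (-288/221, 154/13, -540/221), (311/221, -92/13, -1765/221)

T1 scale by (2, -3, 1): (1, -4, 0) → (2, 12, 0); (-2, 2, 5) → (-4, -6, 5)
T2 rotate right-handed about the z-axis with cos θ = -12/13, sin θ = -5/13: (2, 12, 0) → (36/13, -154/13, 0); (-4, -6, 5) → (18/13, 92/13, 5)
T3 reflect across y = 0: (36/13, -154/13, 0) → (36/13, 154/13, 0); (18/13, 92/13, 5) → (18/13, -92/13, 5)
T4 shear: x ← x + 1·z: (36/13, 154/13, 0) → (36/13, 154/13, 0); (18/13, -92/13, 5) → (83/13, -92/13, 5)
T5 rotate right-handed about the y-axis with cos θ = -8/17, sin θ = 15/17: (36/13, 154/13, 0) → (-288/221, 154/13, -540/221); (83/13, -92/13, 5) → (311/221, -92/13, -1765/221)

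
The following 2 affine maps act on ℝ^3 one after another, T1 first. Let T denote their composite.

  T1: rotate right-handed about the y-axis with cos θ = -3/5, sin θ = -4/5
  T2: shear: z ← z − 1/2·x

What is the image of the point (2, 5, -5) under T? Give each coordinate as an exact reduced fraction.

T(p) = (14/5, 5, 16/5)

T1 rotate right-handed about the y-axis with cos θ = -3/5, sin θ = -4/5: (2, 5, -5) → (14/5, 5, 23/5)
T2 shear: z ← z − 1/2·x: (14/5, 5, 23/5) → (14/5, 5, 16/5)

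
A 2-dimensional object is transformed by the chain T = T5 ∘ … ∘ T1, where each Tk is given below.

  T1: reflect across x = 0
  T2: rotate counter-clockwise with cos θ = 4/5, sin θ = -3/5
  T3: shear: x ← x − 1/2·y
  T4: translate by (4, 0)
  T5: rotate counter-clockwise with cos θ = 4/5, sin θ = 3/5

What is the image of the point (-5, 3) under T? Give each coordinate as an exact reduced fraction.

T(p) = (211/25, 279/50)

T1 reflect across x = 0: (-5, 3) → (5, 3)
T2 rotate counter-clockwise with cos θ = 4/5, sin θ = -3/5: (5, 3) → (29/5, -3/5)
T3 shear: x ← x − 1/2·y: (29/5, -3/5) → (61/10, -3/5)
T4 translate by (4, 0): (61/10, -3/5) → (101/10, -3/5)
T5 rotate counter-clockwise with cos θ = 4/5, sin θ = 3/5: (101/10, -3/5) → (211/25, 279/50)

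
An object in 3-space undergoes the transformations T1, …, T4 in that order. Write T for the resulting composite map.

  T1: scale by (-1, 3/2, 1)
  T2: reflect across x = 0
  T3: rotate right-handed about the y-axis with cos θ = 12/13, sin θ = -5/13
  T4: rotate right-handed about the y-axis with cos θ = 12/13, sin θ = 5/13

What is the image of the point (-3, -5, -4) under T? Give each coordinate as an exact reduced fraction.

T(p) = (-3, -15/2, -4)

T1 scale by (-1, 3/2, 1): (-3, -5, -4) → (3, -15/2, -4)
T2 reflect across x = 0: (3, -15/2, -4) → (-3, -15/2, -4)
T3 rotate right-handed about the y-axis with cos θ = 12/13, sin θ = -5/13: (-3, -15/2, -4) → (-16/13, -15/2, -63/13)
T4 rotate right-handed about the y-axis with cos θ = 12/13, sin θ = 5/13: (-16/13, -15/2, -63/13) → (-3, -15/2, -4)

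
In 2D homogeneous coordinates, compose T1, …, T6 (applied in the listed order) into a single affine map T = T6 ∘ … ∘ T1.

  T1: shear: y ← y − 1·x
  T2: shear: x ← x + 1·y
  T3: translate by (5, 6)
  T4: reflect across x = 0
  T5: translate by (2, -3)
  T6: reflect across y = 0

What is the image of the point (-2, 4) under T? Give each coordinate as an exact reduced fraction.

T1 shear: y ← y − 1·x: (-2, 4) → (-2, 6)
T2 shear: x ← x + 1·y: (-2, 6) → (4, 6)
T3 translate by (5, 6): (4, 6) → (9, 12)
T4 reflect across x = 0: (9, 12) → (-9, 12)
T5 translate by (2, -3): (-9, 12) → (-7, 9)
T6 reflect across y = 0: (-7, 9) → (-7, -9)

T(p) = (-7, -9)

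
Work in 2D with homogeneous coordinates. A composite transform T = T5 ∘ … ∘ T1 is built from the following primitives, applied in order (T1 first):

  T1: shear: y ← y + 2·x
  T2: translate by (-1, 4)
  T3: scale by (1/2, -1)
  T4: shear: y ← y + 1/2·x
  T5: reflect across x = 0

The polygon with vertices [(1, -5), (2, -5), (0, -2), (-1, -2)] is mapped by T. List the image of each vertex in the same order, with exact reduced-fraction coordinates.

image vertices: (0, -1), (-1/2, -11/4), (1/2, -9/4), (1, -1/2)

T1 shear: y ← y + 2·x: (1, -5) → (1, -3); (2, -5) → (2, -1); (0, -2) → (0, -2); (-1, -2) → (-1, -4)
T2 translate by (-1, 4): (1, -3) → (0, 1); (2, -1) → (1, 3); (0, -2) → (-1, 2); (-1, -4) → (-2, 0)
T3 scale by (1/2, -1): (0, 1) → (0, -1); (1, 3) → (1/2, -3); (-1, 2) → (-1/2, -2); (-2, 0) → (-1, 0)
T4 shear: y ← y + 1/2·x: (0, -1) → (0, -1); (1/2, -3) → (1/2, -11/4); (-1/2, -2) → (-1/2, -9/4); (-1, 0) → (-1, -1/2)
T5 reflect across x = 0: (0, -1) → (0, -1); (1/2, -11/4) → (-1/2, -11/4); (-1/2, -9/4) → (1/2, -9/4); (-1, -1/2) → (1, -1/2)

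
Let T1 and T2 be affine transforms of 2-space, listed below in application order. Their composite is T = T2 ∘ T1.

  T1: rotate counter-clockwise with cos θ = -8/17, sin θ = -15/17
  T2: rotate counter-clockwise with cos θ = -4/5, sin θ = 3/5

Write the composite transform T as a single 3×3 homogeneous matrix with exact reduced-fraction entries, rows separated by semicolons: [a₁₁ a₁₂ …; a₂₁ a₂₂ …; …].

T = [77/85 -36/85 0; 36/85 77/85 0; 0 0 1]

T1 = [-8/17 15/17 0; -15/17 -8/17 0; 0 0 1]
T2·T1 = [77/85 -36/85 0; 36/85 77/85 0; 0 0 1]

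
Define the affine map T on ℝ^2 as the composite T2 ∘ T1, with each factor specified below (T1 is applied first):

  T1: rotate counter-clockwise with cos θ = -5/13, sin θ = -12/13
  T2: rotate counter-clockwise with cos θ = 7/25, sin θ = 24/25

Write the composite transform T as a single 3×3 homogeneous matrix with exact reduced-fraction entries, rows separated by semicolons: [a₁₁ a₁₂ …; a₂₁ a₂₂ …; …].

T1 = [-5/13 12/13 0; -12/13 -5/13 0; 0 0 1]
T2·T1 = [253/325 204/325 0; -204/325 253/325 0; 0 0 1]

T = [253/325 204/325 0; -204/325 253/325 0; 0 0 1]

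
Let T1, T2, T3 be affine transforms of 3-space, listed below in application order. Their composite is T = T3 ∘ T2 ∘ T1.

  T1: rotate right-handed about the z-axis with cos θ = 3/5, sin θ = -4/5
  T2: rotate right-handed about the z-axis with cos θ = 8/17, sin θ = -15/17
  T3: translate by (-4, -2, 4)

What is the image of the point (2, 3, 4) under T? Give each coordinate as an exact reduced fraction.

T(p) = (-181/85, -432/85, 8)

T1 rotate right-handed about the z-axis with cos θ = 3/5, sin θ = -4/5: (2, 3, 4) → (18/5, 1/5, 4)
T2 rotate right-handed about the z-axis with cos θ = 8/17, sin θ = -15/17: (18/5, 1/5, 4) → (159/85, -262/85, 4)
T3 translate by (-4, -2, 4): (159/85, -262/85, 4) → (-181/85, -432/85, 8)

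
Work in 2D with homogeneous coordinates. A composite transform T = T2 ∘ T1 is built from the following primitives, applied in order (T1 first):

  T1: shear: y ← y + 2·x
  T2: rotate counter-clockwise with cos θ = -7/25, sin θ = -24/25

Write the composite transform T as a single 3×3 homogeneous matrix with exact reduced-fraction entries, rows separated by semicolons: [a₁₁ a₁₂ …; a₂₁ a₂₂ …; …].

T1 = [1 0 0; 2 1 0; 0 0 1]
T2·T1 = [41/25 24/25 0; -38/25 -7/25 0; 0 0 1]

T = [41/25 24/25 0; -38/25 -7/25 0; 0 0 1]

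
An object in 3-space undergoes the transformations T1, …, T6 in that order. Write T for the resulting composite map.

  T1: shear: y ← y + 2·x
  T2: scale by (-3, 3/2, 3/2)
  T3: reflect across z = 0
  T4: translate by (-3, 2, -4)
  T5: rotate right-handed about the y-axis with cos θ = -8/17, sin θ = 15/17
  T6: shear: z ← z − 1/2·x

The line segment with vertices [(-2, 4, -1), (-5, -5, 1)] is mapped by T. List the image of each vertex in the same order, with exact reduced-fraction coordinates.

image vertices: (-123/34, 2, 23/68), (-21/2, -41/2, -11/4)

T1 shear: y ← y + 2·x: (-2, 4, -1) → (-2, 0, -1); (-5, -5, 1) → (-5, -15, 1)
T2 scale by (-3, 3/2, 3/2): (-2, 0, -1) → (6, 0, -3/2); (-5, -15, 1) → (15, -45/2, 3/2)
T3 reflect across z = 0: (6, 0, -3/2) → (6, 0, 3/2); (15, -45/2, 3/2) → (15, -45/2, -3/2)
T4 translate by (-3, 2, -4): (6, 0, 3/2) → (3, 2, -5/2); (15, -45/2, -3/2) → (12, -41/2, -11/2)
T5 rotate right-handed about the y-axis with cos θ = -8/17, sin θ = 15/17: (3, 2, -5/2) → (-123/34, 2, -25/17); (12, -41/2, -11/2) → (-21/2, -41/2, -8)
T6 shear: z ← z − 1/2·x: (-123/34, 2, -25/17) → (-123/34, 2, 23/68); (-21/2, -41/2, -8) → (-21/2, -41/2, -11/4)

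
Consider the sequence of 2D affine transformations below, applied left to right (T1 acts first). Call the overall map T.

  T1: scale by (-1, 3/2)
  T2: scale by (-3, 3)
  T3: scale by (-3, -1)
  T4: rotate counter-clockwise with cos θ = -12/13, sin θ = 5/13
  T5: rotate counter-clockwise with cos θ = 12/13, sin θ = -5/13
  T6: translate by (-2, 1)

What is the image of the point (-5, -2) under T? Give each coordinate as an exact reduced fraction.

T(p) = (-521/13, 346/13)

T1 scale by (-1, 3/2): (-5, -2) → (5, -3)
T2 scale by (-3, 3): (5, -3) → (-15, -9)
T3 scale by (-3, -1): (-15, -9) → (45, 9)
T4 rotate counter-clockwise with cos θ = -12/13, sin θ = 5/13: (45, 9) → (-45, 9)
T5 rotate counter-clockwise with cos θ = 12/13, sin θ = -5/13: (-45, 9) → (-495/13, 333/13)
T6 translate by (-2, 1): (-495/13, 333/13) → (-521/13, 346/13)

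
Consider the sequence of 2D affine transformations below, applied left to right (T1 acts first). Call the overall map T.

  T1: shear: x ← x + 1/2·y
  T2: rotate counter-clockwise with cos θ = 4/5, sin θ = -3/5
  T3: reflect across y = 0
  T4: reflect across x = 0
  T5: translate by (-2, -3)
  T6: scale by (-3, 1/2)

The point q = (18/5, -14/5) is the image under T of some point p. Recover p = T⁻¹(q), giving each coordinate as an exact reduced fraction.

T1 = [1 1/2 0; 0 1 0; 0 0 1]
T2·T1 = [4/5 1 0; -3/5 1/2 0; 0 0 1]
T3·…·T1 = [4/5 1 0; 3/5 -1/2 0; 0 0 1]
T4·…·T1 = [-4/5 -1 0; 3/5 -1/2 0; 0 0 1]
T5·…·T1 = [-4/5 -1 -2; 3/5 -1/2 -3; 0 0 1]
T6·…·T1 = [12/5 3 6; 3/10 -1/4 -3/2; 0 0 1]
det M = -3/2; M⁻¹ = [1/6 2 2; 1/5 -8/5 -18/5; 0 0 1]
M⁻¹ · (18/5, -14/5)ᵀ = (-3, 8/5)ᵀ

p = (-3, 8/5)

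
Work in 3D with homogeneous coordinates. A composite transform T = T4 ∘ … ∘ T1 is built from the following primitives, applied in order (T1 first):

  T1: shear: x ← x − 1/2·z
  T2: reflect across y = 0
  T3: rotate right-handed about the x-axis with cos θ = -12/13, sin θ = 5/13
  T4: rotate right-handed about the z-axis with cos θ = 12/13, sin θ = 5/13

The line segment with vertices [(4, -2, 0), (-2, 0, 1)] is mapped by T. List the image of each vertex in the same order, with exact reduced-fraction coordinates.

image vertices: (744/169, -28/169, 10/13), (-365/169, -445/338, -12/13)

T1 shear: x ← x − 1/2·z: (4, -2, 0) → (4, -2, 0); (-2, 0, 1) → (-5/2, 0, 1)
T2 reflect across y = 0: (4, -2, 0) → (4, 2, 0); (-5/2, 0, 1) → (-5/2, 0, 1)
T3 rotate right-handed about the x-axis with cos θ = -12/13, sin θ = 5/13: (4, 2, 0) → (4, -24/13, 10/13); (-5/2, 0, 1) → (-5/2, -5/13, -12/13)
T4 rotate right-handed about the z-axis with cos θ = 12/13, sin θ = 5/13: (4, -24/13, 10/13) → (744/169, -28/169, 10/13); (-5/2, -5/13, -12/13) → (-365/169, -445/338, -12/13)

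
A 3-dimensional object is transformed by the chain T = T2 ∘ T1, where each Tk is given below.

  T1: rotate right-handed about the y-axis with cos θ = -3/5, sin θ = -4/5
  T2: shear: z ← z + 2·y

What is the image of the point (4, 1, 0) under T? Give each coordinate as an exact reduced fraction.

T1 rotate right-handed about the y-axis with cos θ = -3/5, sin θ = -4/5: (4, 1, 0) → (-12/5, 1, 16/5)
T2 shear: z ← z + 2·y: (-12/5, 1, 16/5) → (-12/5, 1, 26/5)

T(p) = (-12/5, 1, 26/5)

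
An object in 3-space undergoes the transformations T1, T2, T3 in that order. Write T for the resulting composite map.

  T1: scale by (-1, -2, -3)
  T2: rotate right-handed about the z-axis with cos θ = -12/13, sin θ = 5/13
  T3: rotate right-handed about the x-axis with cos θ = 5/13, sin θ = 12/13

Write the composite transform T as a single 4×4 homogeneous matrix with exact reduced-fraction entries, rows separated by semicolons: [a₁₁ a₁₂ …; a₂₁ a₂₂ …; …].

T = [12/13 10/13 0 0; -25/169 120/169 36/13 0; -60/169 288/169 -15/13 0; 0 0 0 1]

T1 = [-1 0 0 0; 0 -2 0 0; 0 0 -3 0; 0 0 0 1]
T2·T1 = [12/13 10/13 0 0; -5/13 24/13 0 0; 0 0 -3 0; 0 0 0 1]
T3·…·T1 = [12/13 10/13 0 0; -25/169 120/169 36/13 0; -60/169 288/169 -15/13 0; 0 0 0 1]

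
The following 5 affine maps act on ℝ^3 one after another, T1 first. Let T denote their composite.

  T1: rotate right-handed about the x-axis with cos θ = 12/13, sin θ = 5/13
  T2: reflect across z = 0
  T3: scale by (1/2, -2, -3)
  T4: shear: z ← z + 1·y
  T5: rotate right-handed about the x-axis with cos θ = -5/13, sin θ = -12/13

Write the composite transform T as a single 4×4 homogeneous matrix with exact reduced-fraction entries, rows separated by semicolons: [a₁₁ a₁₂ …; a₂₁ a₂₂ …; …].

T1 = [1 0 0 0; 0 12/13 -5/13 0; 0 5/13 12/13 0; 0 0 0 1]
T2·T1 = [1 0 0 0; 0 12/13 -5/13 0; 0 -5/13 -12/13 0; 0 0 0 1]
T3·…·T1 = [1/2 0 0 0; 0 -24/13 10/13 0; 0 15/13 36/13 0; 0 0 0 1]
T4·…·T1 = [1/2 0 0 0; 0 -24/13 10/13 0; 0 -9/13 46/13 0; 0 0 0 1]
T5·…·T1 = [1/2 0 0 0; 0 12/169 502/169 0; 0 333/169 -350/169 0; 0 0 0 1]

T = [1/2 0 0 0; 0 12/169 502/169 0; 0 333/169 -350/169 0; 0 0 0 1]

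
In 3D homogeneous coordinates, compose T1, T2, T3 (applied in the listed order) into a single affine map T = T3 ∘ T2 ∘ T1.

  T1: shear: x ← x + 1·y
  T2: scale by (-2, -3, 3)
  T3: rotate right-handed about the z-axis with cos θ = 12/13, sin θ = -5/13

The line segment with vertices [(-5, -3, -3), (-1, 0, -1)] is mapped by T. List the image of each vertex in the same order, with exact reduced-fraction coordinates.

T1 shear: x ← x + 1·y: (-5, -3, -3) → (-8, -3, -3); (-1, 0, -1) → (-1, 0, -1)
T2 scale by (-2, -3, 3): (-8, -3, -3) → (16, 9, -9); (-1, 0, -1) → (2, 0, -3)
T3 rotate right-handed about the z-axis with cos θ = 12/13, sin θ = -5/13: (16, 9, -9) → (237/13, 28/13, -9); (2, 0, -3) → (24/13, -10/13, -3)

image vertices: (237/13, 28/13, -9), (24/13, -10/13, -3)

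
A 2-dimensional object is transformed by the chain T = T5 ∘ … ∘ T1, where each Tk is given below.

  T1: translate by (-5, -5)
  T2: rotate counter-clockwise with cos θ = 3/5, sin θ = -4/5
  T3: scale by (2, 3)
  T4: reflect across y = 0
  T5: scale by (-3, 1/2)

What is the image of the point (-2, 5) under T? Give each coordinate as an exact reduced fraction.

T1 translate by (-5, -5): (-2, 5) → (-7, 0)
T2 rotate counter-clockwise with cos θ = 3/5, sin θ = -4/5: (-7, 0) → (-21/5, 28/5)
T3 scale by (2, 3): (-21/5, 28/5) → (-42/5, 84/5)
T4 reflect across y = 0: (-42/5, 84/5) → (-42/5, -84/5)
T5 scale by (-3, 1/2): (-42/5, -84/5) → (126/5, -42/5)

T(p) = (126/5, -42/5)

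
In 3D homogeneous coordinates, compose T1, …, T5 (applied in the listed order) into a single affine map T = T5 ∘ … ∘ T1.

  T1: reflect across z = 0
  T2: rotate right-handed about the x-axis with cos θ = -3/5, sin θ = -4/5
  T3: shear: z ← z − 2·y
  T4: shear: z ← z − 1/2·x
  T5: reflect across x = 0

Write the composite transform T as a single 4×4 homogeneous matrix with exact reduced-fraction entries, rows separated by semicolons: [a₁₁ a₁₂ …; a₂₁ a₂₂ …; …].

T1 = [1 0 0 0; 0 1 0 0; 0 0 -1 0; 0 0 0 1]
T2·T1 = [1 0 0 0; 0 -3/5 -4/5 0; 0 -4/5 3/5 0; 0 0 0 1]
T3·…·T1 = [1 0 0 0; 0 -3/5 -4/5 0; 0 2/5 11/5 0; 0 0 0 1]
T4·…·T1 = [1 0 0 0; 0 -3/5 -4/5 0; -1/2 2/5 11/5 0; 0 0 0 1]
T5·…·T1 = [-1 0 0 0; 0 -3/5 -4/5 0; -1/2 2/5 11/5 0; 0 0 0 1]

T = [-1 0 0 0; 0 -3/5 -4/5 0; -1/2 2/5 11/5 0; 0 0 0 1]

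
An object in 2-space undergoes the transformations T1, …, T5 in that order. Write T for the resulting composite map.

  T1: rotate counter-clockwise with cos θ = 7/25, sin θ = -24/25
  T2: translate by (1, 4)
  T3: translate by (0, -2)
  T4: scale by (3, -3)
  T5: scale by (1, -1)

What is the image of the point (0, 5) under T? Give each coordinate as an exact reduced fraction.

T(p) = (87/5, 51/5)

T1 rotate counter-clockwise with cos θ = 7/25, sin θ = -24/25: (0, 5) → (24/5, 7/5)
T2 translate by (1, 4): (24/5, 7/5) → (29/5, 27/5)
T3 translate by (0, -2): (29/5, 27/5) → (29/5, 17/5)
T4 scale by (3, -3): (29/5, 17/5) → (87/5, -51/5)
T5 scale by (1, -1): (87/5, -51/5) → (87/5, 51/5)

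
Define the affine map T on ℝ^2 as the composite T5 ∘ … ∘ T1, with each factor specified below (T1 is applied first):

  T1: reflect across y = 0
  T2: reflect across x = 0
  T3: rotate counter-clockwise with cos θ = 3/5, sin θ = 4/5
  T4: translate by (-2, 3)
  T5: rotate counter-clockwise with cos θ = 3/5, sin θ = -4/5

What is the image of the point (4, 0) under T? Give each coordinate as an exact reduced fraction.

T(p) = (-14/5, 17/5)

T1 reflect across y = 0: (4, 0) → (4, 0)
T2 reflect across x = 0: (4, 0) → (-4, 0)
T3 rotate counter-clockwise with cos θ = 3/5, sin θ = 4/5: (-4, 0) → (-12/5, -16/5)
T4 translate by (-2, 3): (-12/5, -16/5) → (-22/5, -1/5)
T5 rotate counter-clockwise with cos θ = 3/5, sin θ = -4/5: (-22/5, -1/5) → (-14/5, 17/5)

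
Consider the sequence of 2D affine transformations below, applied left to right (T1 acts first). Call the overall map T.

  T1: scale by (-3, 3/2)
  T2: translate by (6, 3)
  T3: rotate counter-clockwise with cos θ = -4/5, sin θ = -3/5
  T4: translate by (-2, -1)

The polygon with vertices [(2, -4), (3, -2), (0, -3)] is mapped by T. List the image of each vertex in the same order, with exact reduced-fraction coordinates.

T1 scale by (-3, 3/2): (2, -4) → (-6, -6); (3, -2) → (-9, -3); (0, -3) → (0, -9/2)
T2 translate by (6, 3): (-6, -6) → (0, -3); (-9, -3) → (-3, 0); (0, -9/2) → (6, -3/2)
T3 rotate counter-clockwise with cos θ = -4/5, sin θ = -3/5: (0, -3) → (-9/5, 12/5); (-3, 0) → (12/5, 9/5); (6, -3/2) → (-57/10, -12/5)
T4 translate by (-2, -1): (-9/5, 12/5) → (-19/5, 7/5); (12/5, 9/5) → (2/5, 4/5); (-57/10, -12/5) → (-77/10, -17/5)

image vertices: (-19/5, 7/5), (2/5, 4/5), (-77/10, -17/5)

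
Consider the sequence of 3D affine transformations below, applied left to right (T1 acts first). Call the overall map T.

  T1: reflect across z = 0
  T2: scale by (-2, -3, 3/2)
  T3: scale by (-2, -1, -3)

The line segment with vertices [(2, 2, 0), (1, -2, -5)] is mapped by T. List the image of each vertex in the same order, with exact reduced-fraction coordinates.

T1 reflect across z = 0: (2, 2, 0) → (2, 2, 0); (1, -2, -5) → (1, -2, 5)
T2 scale by (-2, -3, 3/2): (2, 2, 0) → (-4, -6, 0); (1, -2, 5) → (-2, 6, 15/2)
T3 scale by (-2, -1, -3): (-4, -6, 0) → (8, 6, 0); (-2, 6, 15/2) → (4, -6, -45/2)

image vertices: (8, 6, 0), (4, -6, -45/2)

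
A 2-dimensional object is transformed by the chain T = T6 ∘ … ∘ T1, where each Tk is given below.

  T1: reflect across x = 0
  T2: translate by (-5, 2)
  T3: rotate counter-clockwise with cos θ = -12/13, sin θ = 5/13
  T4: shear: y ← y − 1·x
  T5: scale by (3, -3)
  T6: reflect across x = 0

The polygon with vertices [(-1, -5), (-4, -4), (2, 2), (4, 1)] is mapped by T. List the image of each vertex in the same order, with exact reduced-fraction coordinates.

T1 reflect across x = 0: (-1, -5) → (1, -5); (-4, -4) → (4, -4); (2, 2) → (-2, 2); (4, 1) → (-4, 1)
T2 translate by (-5, 2): (1, -5) → (-4, -3); (4, -4) → (-1, -2); (-2, 2) → (-7, 4); (-4, 1) → (-9, 3)
T3 rotate counter-clockwise with cos θ = -12/13, sin θ = 5/13: (-4, -3) → (63/13, 16/13); (-1, -2) → (22/13, 19/13); (-7, 4) → (64/13, -83/13); (-9, 3) → (93/13, -81/13)
T4 shear: y ← y − 1·x: (63/13, 16/13) → (63/13, -47/13); (22/13, 19/13) → (22/13, -3/13); (64/13, -83/13) → (64/13, -147/13); (93/13, -81/13) → (93/13, -174/13)
T5 scale by (3, -3): (63/13, -47/13) → (189/13, 141/13); (22/13, -3/13) → (66/13, 9/13); (64/13, -147/13) → (192/13, 441/13); (93/13, -174/13) → (279/13, 522/13)
T6 reflect across x = 0: (189/13, 141/13) → (-189/13, 141/13); (66/13, 9/13) → (-66/13, 9/13); (192/13, 441/13) → (-192/13, 441/13); (279/13, 522/13) → (-279/13, 522/13)

image vertices: (-189/13, 141/13), (-66/13, 9/13), (-192/13, 441/13), (-279/13, 522/13)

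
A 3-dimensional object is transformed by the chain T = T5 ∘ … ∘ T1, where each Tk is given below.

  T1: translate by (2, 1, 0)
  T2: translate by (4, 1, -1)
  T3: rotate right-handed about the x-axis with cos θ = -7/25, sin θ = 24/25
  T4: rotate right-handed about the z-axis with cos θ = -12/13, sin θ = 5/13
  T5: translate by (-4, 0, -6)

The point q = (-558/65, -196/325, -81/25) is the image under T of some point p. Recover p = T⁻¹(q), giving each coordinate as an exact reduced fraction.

p = (-2, 0, -2)

T1 = [1 0 0 2; 0 1 0 1; 0 0 1 0; 0 0 0 1]
T2·T1 = [1 0 0 6; 0 1 0 2; 0 0 1 -1; 0 0 0 1]
T3·…·T1 = [1 0 0 6; 0 -7/25 -24/25 2/5; 0 24/25 -7/25 11/5; 0 0 0 1]
T4·…·T1 = [-12/13 7/65 24/65 -74/13; 5/13 84/325 288/325 126/65; 0 24/25 -7/25 11/5; 0 0 0 1]
T5·…·T1 = [-12/13 7/65 24/65 -126/13; 5/13 84/325 288/325 126/65; 0 24/25 -7/25 -19/5; 0 0 0 1]
det M = 1; M⁻¹ = [-12/13 5/13 0 -126/13; 7/65 84/325 24/25 1362/325; 24/65 288/325 -7/25 259/325; 0 0 0 1]
M⁻¹ · (-558/65, -196/325, -81/25)ᵀ = (-2, 0, -2)ᵀ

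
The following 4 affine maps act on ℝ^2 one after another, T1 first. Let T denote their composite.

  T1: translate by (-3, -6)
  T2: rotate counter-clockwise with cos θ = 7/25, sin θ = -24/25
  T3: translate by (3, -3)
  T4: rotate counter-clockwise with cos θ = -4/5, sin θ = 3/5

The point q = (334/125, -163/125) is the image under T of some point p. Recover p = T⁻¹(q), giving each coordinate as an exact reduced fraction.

p = (-1, 1)

T1 = [1 0 -3; 0 1 -6; 0 0 1]
T2·T1 = [7/25 24/25 -33/5; -24/25 7/25 6/5; 0 0 1]
T3·…·T1 = [7/25 24/25 -18/5; -24/25 7/25 -9/5; 0 0 1]
T4·…·T1 = [44/125 -117/125 99/25; 117/125 44/125 -18/25; 0 0 1]
det M = 1; M⁻¹ = [44/125 117/125 -18/25; -117/125 44/125 99/25; 0 0 1]
M⁻¹ · (334/125, -163/125)ᵀ = (-1, 1)ᵀ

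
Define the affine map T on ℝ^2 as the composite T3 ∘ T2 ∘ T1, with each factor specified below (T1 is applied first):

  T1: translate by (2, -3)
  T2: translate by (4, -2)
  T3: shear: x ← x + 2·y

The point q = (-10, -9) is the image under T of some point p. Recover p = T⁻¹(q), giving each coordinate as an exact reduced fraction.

T1 = [1 0 2; 0 1 -3; 0 0 1]
T2·T1 = [1 0 6; 0 1 -5; 0 0 1]
T3·…·T1 = [1 2 -4; 0 1 -5; 0 0 1]
det M = 1; M⁻¹ = [1 -2 -6; 0 1 5; 0 0 1]
M⁻¹ · (-10, -9)ᵀ = (2, -4)ᵀ

p = (2, -4)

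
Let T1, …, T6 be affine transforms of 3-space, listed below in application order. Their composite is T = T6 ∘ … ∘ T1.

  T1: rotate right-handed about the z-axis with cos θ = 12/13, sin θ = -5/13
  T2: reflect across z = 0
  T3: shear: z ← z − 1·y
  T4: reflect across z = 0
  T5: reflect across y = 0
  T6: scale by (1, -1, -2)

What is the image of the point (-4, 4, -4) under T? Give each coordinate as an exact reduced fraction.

T1 rotate right-handed about the z-axis with cos θ = 12/13, sin θ = -5/13: (-4, 4, -4) → (-28/13, 68/13, -4)
T2 reflect across z = 0: (-28/13, 68/13, -4) → (-28/13, 68/13, 4)
T3 shear: z ← z − 1·y: (-28/13, 68/13, 4) → (-28/13, 68/13, -16/13)
T4 reflect across z = 0: (-28/13, 68/13, -16/13) → (-28/13, 68/13, 16/13)
T5 reflect across y = 0: (-28/13, 68/13, 16/13) → (-28/13, -68/13, 16/13)
T6 scale by (1, -1, -2): (-28/13, -68/13, 16/13) → (-28/13, 68/13, -32/13)

T(p) = (-28/13, 68/13, -32/13)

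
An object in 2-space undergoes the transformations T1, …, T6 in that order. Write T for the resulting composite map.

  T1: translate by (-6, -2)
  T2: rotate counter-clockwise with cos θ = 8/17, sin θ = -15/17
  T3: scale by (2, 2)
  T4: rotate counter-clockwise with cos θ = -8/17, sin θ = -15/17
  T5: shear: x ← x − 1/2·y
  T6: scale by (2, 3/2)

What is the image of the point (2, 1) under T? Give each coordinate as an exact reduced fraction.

T1 translate by (-6, -2): (2, 1) → (-4, -1)
T2 rotate counter-clockwise with cos θ = 8/17, sin θ = -15/17: (-4, -1) → (-47/17, 52/17)
T3 scale by (2, 2): (-47/17, 52/17) → (-94/17, 104/17)
T4 rotate counter-clockwise with cos θ = -8/17, sin θ = -15/17: (-94/17, 104/17) → (8, 2)
T5 shear: x ← x − 1/2·y: (8, 2) → (7, 2)
T6 scale by (2, 3/2): (7, 2) → (14, 3)

T(p) = (14, 3)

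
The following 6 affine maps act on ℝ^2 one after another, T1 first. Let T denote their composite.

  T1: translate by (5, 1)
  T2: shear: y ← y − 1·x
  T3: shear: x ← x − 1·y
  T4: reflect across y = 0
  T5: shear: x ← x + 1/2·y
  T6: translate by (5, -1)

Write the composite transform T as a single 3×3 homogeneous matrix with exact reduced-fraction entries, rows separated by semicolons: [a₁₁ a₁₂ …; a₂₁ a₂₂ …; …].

T = [5/2 -3/2 16; 1 -1 3; 0 0 1]

T1 = [1 0 5; 0 1 1; 0 0 1]
T2·T1 = [1 0 5; -1 1 -4; 0 0 1]
T3·…·T1 = [2 -1 9; -1 1 -4; 0 0 1]
T4·…·T1 = [2 -1 9; 1 -1 4; 0 0 1]
T5·…·T1 = [5/2 -3/2 11; 1 -1 4; 0 0 1]
T6·…·T1 = [5/2 -3/2 16; 1 -1 3; 0 0 1]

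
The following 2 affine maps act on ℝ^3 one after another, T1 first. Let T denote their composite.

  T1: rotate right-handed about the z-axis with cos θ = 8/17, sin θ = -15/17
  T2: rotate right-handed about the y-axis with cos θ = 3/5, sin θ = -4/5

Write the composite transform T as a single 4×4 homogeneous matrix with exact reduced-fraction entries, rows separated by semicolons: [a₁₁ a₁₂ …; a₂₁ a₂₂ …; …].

T1 = [8/17 15/17 0 0; -15/17 8/17 0 0; 0 0 1 0; 0 0 0 1]
T2·T1 = [24/85 9/17 -4/5 0; -15/17 8/17 0 0; 32/85 12/17 3/5 0; 0 0 0 1]

T = [24/85 9/17 -4/5 0; -15/17 8/17 0 0; 32/85 12/17 3/5 0; 0 0 0 1]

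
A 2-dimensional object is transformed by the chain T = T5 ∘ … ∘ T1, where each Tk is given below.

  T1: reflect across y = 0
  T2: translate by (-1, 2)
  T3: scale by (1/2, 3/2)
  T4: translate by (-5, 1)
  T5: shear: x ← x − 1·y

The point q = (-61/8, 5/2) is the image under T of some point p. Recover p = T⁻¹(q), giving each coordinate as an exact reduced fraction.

T1 = [1 0 0; 0 -1 0; 0 0 1]
T2·T1 = [1 0 -1; 0 -1 2; 0 0 1]
T3·…·T1 = [1/2 0 -1/2; 0 -3/2 3; 0 0 1]
T4·…·T1 = [1/2 0 -11/2; 0 -3/2 4; 0 0 1]
T5·…·T1 = [1/2 3/2 -19/2; 0 -3/2 4; 0 0 1]
det M = -3/4; M⁻¹ = [2 2 11; 0 -2/3 8/3; 0 0 1]
M⁻¹ · (-61/8, 5/2)ᵀ = (3/4, 1)ᵀ

p = (3/4, 1)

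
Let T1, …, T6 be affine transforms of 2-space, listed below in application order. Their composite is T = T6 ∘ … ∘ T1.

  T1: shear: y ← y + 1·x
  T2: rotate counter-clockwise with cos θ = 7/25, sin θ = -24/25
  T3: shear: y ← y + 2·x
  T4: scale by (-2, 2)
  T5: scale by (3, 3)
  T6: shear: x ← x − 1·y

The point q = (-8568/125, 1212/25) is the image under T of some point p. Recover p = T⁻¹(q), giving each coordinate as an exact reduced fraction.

T1 = [1 0 0; 1 1 0; 0 0 1]
T2·T1 = [31/25 24/25 0; -17/25 7/25 0; 0 0 1]
T3·…·T1 = [31/25 24/25 0; 9/5 11/5 0; 0 0 1]
T4·…·T1 = [-62/25 -48/25 0; 18/5 22/5 0; 0 0 1]
T5·…·T1 = [-186/25 -144/25 0; 54/5 66/5 0; 0 0 1]
T6·…·T1 = [-456/25 -474/25 0; 54/5 66/5 0; 0 0 1]
det M = -36; M⁻¹ = [-11/30 -79/150 0; 3/10 38/75 0; 0 0 1]
M⁻¹ · (-8568/125, 1212/25)ᵀ = (-2/5, 4)ᵀ

p = (-2/5, 4)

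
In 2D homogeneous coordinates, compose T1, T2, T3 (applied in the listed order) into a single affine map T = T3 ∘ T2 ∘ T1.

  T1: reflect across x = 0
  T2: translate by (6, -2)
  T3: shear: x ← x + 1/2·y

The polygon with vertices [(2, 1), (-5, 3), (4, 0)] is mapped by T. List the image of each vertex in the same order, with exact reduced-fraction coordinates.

T1 reflect across x = 0: (2, 1) → (-2, 1); (-5, 3) → (5, 3); (4, 0) → (-4, 0)
T2 translate by (6, -2): (-2, 1) → (4, -1); (5, 3) → (11, 1); (-4, 0) → (2, -2)
T3 shear: x ← x + 1/2·y: (4, -1) → (7/2, -1); (11, 1) → (23/2, 1); (2, -2) → (1, -2)

image vertices: (7/2, -1), (23/2, 1), (1, -2)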